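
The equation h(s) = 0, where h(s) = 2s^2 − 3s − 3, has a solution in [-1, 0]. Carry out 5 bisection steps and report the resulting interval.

[-0.6875, -0.65625]

s = -0.5 gives h = -1, negative; keep [-1, -0.5]
s = -0.75 gives h = 0.375, positive; keep [-0.75, -0.5]
s = -0.625 gives h = -0.34375, negative; keep [-0.75, -0.625]
s = -0.6875 gives h = 0.0078, positive; keep [-0.6875, -0.625]
s = -0.65625 gives h = -0.1699, negative; keep [-0.6875, -0.65625]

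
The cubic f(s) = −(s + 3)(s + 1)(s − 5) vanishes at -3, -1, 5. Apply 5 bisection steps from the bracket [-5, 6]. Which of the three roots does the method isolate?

5

f(0.5) = 23.625 > 0, so the root lies in [0.5, 6]
f(3.25) = 46.484375 > 0, so the root lies in [3.25, 6]
f(4.625) = 16.083984 > 0, so the root lies in [4.625, 6]
f(5.3125) = -16.3977 < 0, so the root lies in [4.625, 5.3125]
f(4.96875) = 1.4864 > 0, so the root lies in [4.96875, 5.3125]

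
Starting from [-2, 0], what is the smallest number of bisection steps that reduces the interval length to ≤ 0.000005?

Width after n steps is 2/2^n. Need 2^n ≥ 2/0.000005 = 400000.
2^18 = 262144 < 400000 ≤ 2^19 = 524288, so n = 19.

19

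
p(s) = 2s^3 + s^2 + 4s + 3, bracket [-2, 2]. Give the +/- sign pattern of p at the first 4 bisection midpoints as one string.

+-+-

p(0) = 3 > 0, so the root lies in [-2, 0]
p(-1) = -2 < 0, so the root lies in [-1, 0]
p(-0.5) = 1 > 0, so the root lies in [-1, -0.5]
p(-0.75) = -0.2812 < 0, so the root lies in [-0.75, -0.5]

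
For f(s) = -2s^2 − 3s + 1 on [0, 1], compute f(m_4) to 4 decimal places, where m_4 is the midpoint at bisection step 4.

midpoint 0.5: f = -1 < 0 → [0, 0.5]
midpoint 0.25: f = 0.125 > 0 → [0.25, 0.5]
midpoint 0.375: f = -0.40625 < 0 → [0.25, 0.375]
midpoint 0.3125: f = -0.1328 < 0 → [0.25, 0.3125]

-0.1328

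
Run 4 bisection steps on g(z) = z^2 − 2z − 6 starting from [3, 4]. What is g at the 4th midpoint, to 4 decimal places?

g(3.5) = -0.75 < 0, so the root lies in [3.5, 4]
g(3.75) = 0.5625 > 0, so the root lies in [3.5, 3.75]
g(3.625) = -0.109375 < 0, so the root lies in [3.625, 3.75]
g(3.6875) = 0.2227 > 0, so the root lies in [3.625, 3.6875]

0.2227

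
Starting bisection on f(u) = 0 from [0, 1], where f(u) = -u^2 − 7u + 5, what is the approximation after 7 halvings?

f(0.5) = 1.25 > 0, so the root lies in [0.5, 1]
f(0.75) = -0.8125 < 0, so the root lies in [0.5, 0.75]
f(0.625) = 0.234375 > 0, so the root lies in [0.625, 0.75]
f(0.6875) = -0.2852 < 0, so the root lies in [0.625, 0.6875]
f(0.65625) = -0.0244 < 0, so the root lies in [0.625, 0.65625]
f(0.640625) = 0.1052 > 0, so the root lies in [0.640625, 0.65625]
f(0.6484375) = 0.0405 > 0, so the root lies in [0.6484375, 0.65625]

0.6484375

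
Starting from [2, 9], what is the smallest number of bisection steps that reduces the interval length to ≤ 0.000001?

23

Width after n steps is 7/2^n. Need 2^n ≥ 7/0.000001 = 7000000.
2^22 = 4194304 < 7000000 ≤ 2^23 = 8388608, so n = 23.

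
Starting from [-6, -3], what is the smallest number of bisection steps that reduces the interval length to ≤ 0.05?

Width after n steps is 3/2^n. Need 2^n ≥ 3/0.05 = 60.
2^5 = 32 < 60 ≤ 2^6 = 64, so n = 6.

6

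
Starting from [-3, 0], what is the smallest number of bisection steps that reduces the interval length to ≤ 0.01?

Width after n steps is 3/2^n. Need 2^n ≥ 3/0.01 = 300.
2^8 = 256 < 300 ≤ 2^9 = 512, so n = 9.

9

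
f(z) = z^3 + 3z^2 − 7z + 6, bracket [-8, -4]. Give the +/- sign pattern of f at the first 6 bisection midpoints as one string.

midpoint -6: f = -60 < 0 → [-6, -4]
midpoint -5: f = -9 < 0 → [-5, -4]
midpoint -4.5: f = 7.125 > 0 → [-5, -4.5]
midpoint -4.75: f = -0.2344 < 0 → [-4.75, -4.5]
midpoint -4.625: f = 3.6152 > 0 → [-4.75, -4.625]
midpoint -4.6875: f = 1.7336 > 0 → [-4.75, -4.6875]

--+-++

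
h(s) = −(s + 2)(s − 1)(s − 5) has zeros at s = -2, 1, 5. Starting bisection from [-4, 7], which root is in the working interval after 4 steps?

5

h(1.5) = 6.125 > 0, so the root lies in [1.5, 7]
h(4.25) = 15.234375 > 0, so the root lies in [4.25, 7]
h(5.625) = -22.041016 < 0, so the root lies in [4.25, 5.625]
h(4.9375) = 1.7073 > 0, so the root lies in [4.9375, 5.625]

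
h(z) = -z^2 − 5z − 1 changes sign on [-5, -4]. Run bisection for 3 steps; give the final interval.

midpoint -4.5: h = 1.25 > 0 → [-5, -4.5]
midpoint -4.75: h = 0.1875 > 0 → [-5, -4.75]
midpoint -4.875: h = -0.390625 < 0 → [-4.875, -4.75]

[-4.875, -4.75]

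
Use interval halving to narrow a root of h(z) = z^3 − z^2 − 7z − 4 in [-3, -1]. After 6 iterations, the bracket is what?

[-1.71875, -1.6875]

z = -2 gives h = -2, negative; keep [-2, -1]
z = -1.5 gives h = 0.875, positive; keep [-2, -1.5]
z = -1.75 gives h = -0.171875, negative; keep [-1.75, -1.5]
z = -1.625 gives h = 0.4434, positive; keep [-1.75, -1.625]
z = -1.6875 gives h = 0.1594, positive; keep [-1.75, -1.6875]
z = -1.71875 gives h = -0.0002, negative; keep [-1.71875, -1.6875]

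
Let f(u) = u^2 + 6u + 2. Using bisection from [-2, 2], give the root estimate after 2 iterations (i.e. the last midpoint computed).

f(0) = 2 > 0, so the root lies in [-2, 0]
f(-1) = -3 < 0, so the root lies in [-1, 0]

-1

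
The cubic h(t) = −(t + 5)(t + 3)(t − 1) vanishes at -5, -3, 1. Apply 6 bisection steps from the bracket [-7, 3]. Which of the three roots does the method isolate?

t = -2 gives h = 9, positive; keep [-2, 3]
t = 0.5 gives h = 9.625, positive; keep [0.5, 3]
t = 1.75 gives h = -24.046875, negative; keep [0.5, 1.75]
t = 1.125 gives h = -3.1582, negative; keep [0.5, 1.125]
t = 0.8125 gives h = 4.155, positive; keep [0.8125, 1.125]
t = 0.96875 gives h = 0.7403, positive; keep [0.96875, 1.125]

1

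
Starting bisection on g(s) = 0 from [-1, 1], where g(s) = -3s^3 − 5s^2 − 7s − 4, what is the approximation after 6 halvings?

g(0) = -4 < 0, so the root lies in [-1, 0]
g(-0.5) = -1.375 < 0, so the root lies in [-1, -0.5]
g(-0.75) = -0.296875 < 0, so the root lies in [-1, -0.75]
g(-0.875) = 0.3066 > 0, so the root lies in [-0.875, -0.75]
g(-0.8125) = -0.0042 < 0, so the root lies in [-0.875, -0.8125]
g(-0.84375) = 0.1487 > 0, so the root lies in [-0.84375, -0.8125]

-0.84375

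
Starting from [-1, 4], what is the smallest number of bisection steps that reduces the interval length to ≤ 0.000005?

20

Width after n steps is 5/2^n. Need 2^n ≥ 5/0.000005 = 1000000.
2^19 = 524288 < 1000000 ≤ 2^20 = 1048576, so n = 20.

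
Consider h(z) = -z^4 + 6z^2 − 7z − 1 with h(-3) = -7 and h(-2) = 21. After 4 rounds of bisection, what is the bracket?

m = -2.5, h(m) = 14.9375 (+); new bracket [-3, -2.5]
m = -2.75, h(m) = 6.433594 (+); new bracket [-3, -2.75]
m = -2.875, h(m) = 0.398193 (+); new bracket [-3, -2.875]
m = -2.9375, h(m) = -3.1221 (−); new bracket [-2.9375, -2.875]

[-2.9375, -2.875]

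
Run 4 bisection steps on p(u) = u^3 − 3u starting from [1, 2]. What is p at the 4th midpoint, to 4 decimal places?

midpoint 1.5: p = -1.125 < 0 → [1.5, 2]
midpoint 1.75: p = 0.109375 > 0 → [1.5, 1.75]
midpoint 1.625: p = -0.583984 < 0 → [1.625, 1.75]
midpoint 1.6875: p = -0.2571 < 0 → [1.6875, 1.75]

-0.2571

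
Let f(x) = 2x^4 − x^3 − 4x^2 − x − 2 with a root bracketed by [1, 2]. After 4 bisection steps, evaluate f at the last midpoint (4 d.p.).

x = 1.5 gives f = -5.75, negative; keep [1.5, 2]
x = 1.75 gives f = -2.601562, negative; keep [1.75, 2]
x = 1.875 gives f = 0.189941, positive; keep [1.75, 1.875]
x = 1.8125 gives f = -1.323, negative; keep [1.8125, 1.875]

-1.3230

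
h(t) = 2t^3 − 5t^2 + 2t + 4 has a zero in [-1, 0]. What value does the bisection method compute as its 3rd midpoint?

midpoint -0.5: h = 1.5 > 0 → [-1, -0.5]
midpoint -0.75: h = -1.15625 < 0 → [-0.75, -0.5]
midpoint -0.625: h = 0.308594 > 0 → [-0.75, -0.625]

-0.625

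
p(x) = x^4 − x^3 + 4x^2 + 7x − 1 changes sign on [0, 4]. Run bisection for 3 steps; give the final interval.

[0, 0.5]

midpoint 2: p = 37 > 0 → [0, 2]
midpoint 1: p = 10 > 0 → [0, 1]
midpoint 0.5: p = 3.4375 > 0 → [0, 0.5]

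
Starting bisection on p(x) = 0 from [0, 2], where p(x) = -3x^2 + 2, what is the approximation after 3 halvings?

0.75

p(1) = -1 < 0, so the root lies in [0, 1]
p(0.5) = 1.25 > 0, so the root lies in [0.5, 1]
p(0.75) = 0.3125 > 0, so the root lies in [0.75, 1]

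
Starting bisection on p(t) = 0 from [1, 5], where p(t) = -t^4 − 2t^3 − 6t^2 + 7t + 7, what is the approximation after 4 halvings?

1.25

midpoint 3: p = -161 < 0 → [1, 3]
midpoint 2: p = -35 < 0 → [1, 2]
midpoint 1.5: p = -7.8125 < 0 → [1, 1.5]
midpoint 1.25: p = 0.0273 > 0 → [1.25, 1.5]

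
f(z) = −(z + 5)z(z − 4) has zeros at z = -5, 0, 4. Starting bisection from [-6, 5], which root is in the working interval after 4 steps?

-5

m = -0.5, f(m) = -10.125 (−); new bracket [-6, -0.5]
m = -3.25, f(m) = -41.234375 (−); new bracket [-6, -3.25]
m = -4.625, f(m) = -14.958984 (−); new bracket [-6, -4.625]
m = -5.3125, f(m) = 15.4602 (+); new bracket [-5.3125, -4.625]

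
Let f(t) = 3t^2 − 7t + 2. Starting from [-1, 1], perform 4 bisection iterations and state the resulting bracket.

midpoint 0: f = 2 > 0 → [0, 1]
midpoint 0.5: f = -0.75 < 0 → [0, 0.5]
midpoint 0.25: f = 0.4375 > 0 → [0.25, 0.5]
midpoint 0.375: f = -0.2031 < 0 → [0.25, 0.375]

[0.25, 0.375]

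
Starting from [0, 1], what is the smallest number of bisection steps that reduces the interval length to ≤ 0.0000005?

21

Width after n steps is 1/2^n. Need 2^n ≥ 1/0.0000005 = 2000000.
2^20 = 1048576 < 2000000 ≤ 2^21 = 2097152, so n = 21.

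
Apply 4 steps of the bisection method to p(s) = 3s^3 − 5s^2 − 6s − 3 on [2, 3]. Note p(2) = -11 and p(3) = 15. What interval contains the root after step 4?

midpoint 2.5: p = -2.375 < 0 → [2.5, 3]
midpoint 2.75: p = 5.078125 > 0 → [2.5, 2.75]
midpoint 2.625: p = 1.060547 > 0 → [2.5, 2.625]
midpoint 2.5625: p = -0.7278 < 0 → [2.5625, 2.625]

[2.5625, 2.625]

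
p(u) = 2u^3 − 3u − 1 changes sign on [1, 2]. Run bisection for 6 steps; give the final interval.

[1.359375, 1.375]

midpoint 1.5: p = 1.25 > 0 → [1, 1.5]
midpoint 1.25: p = -0.84375 < 0 → [1.25, 1.5]
midpoint 1.375: p = 0.074219 > 0 → [1.25, 1.375]
midpoint 1.3125: p = -0.4155 < 0 → [1.3125, 1.375]
midpoint 1.34375: p = -0.1785 < 0 → [1.34375, 1.375]
midpoint 1.359375: p = -0.0541 < 0 → [1.359375, 1.375]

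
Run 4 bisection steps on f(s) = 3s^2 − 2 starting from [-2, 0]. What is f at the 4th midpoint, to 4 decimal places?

midpoint -1: f = 1 > 0 → [-1, 0]
midpoint -0.5: f = -1.25 < 0 → [-1, -0.5]
midpoint -0.75: f = -0.3125 < 0 → [-1, -0.75]
midpoint -0.875: f = 0.2969 > 0 → [-0.875, -0.75]

0.2969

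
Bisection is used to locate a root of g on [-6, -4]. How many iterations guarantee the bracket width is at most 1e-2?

Width after n steps is 2/2^n. Need 2^n ≥ 2/1e-2 = 200.
2^7 = 128 < 200 ≤ 2^8 = 256, so n = 8.

8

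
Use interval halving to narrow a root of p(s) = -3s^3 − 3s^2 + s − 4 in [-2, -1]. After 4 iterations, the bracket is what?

s = -1.5 gives p = -2.125, negative; keep [-2, -1.5]
s = -1.75 gives p = 1.140625, positive; keep [-1.75, -1.5]
s = -1.625 gives p = -0.673828, negative; keep [-1.75, -1.625]
s = -1.6875 gives p = 0.1858, positive; keep [-1.6875, -1.625]

[-1.6875, -1.625]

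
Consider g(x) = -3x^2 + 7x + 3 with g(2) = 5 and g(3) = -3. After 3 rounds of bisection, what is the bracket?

[2.625, 2.75]

x = 2.5 gives g = 1.75, positive; keep [2.5, 3]
x = 2.75 gives g = -0.4375, negative; keep [2.5, 2.75]
x = 2.625 gives g = 0.703125, positive; keep [2.625, 2.75]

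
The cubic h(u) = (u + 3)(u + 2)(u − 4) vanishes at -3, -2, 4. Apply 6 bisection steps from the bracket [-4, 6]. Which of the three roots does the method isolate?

h(1) = -36 < 0, so the root lies in [1, 6]
h(3.5) = -17.875 < 0, so the root lies in [3.5, 6]
h(4.75) = 39.234375 > 0, so the root lies in [3.5, 4.75]
h(4.125) = 5.4551 > 0, so the root lies in [3.5, 4.125]
h(3.8125) = -7.4246 < 0, so the root lies in [3.8125, 4.125]
h(3.96875) = -1.2998 < 0, so the root lies in [3.96875, 4.125]

4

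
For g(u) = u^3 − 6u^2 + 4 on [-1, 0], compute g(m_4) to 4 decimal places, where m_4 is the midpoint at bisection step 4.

-0.4973

m = -0.5, g(m) = 2.375 (+); new bracket [-1, -0.5]
m = -0.75, g(m) = 0.203125 (+); new bracket [-1, -0.75]
m = -0.875, g(m) = -1.263672 (−); new bracket [-0.875, -0.75]
m = -0.8125, g(m) = -0.4973 (−); new bracket [-0.8125, -0.75]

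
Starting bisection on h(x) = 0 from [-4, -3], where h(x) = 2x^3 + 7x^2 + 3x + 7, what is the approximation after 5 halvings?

midpoint -3.5: h = -3.5 < 0 → [-3.5, -3]
midpoint -3.25: h = 2.53125 > 0 → [-3.5, -3.25]
midpoint -3.375: h = -0.277344 < 0 → [-3.375, -3.25]
midpoint -3.3125: h = 1.1772 > 0 → [-3.375, -3.3125]
midpoint -3.34375: h = 0.4627 > 0 → [-3.375, -3.34375]

-3.34375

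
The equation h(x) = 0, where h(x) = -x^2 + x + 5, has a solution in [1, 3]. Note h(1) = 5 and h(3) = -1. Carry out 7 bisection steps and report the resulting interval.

h(2) = 3 > 0, so the root lies in [2, 3]
h(2.5) = 1.25 > 0, so the root lies in [2.5, 3]
h(2.75) = 0.1875 > 0, so the root lies in [2.75, 3]
h(2.875) = -0.3906 < 0, so the root lies in [2.75, 2.875]
h(2.8125) = -0.0977 < 0, so the root lies in [2.75, 2.8125]
h(2.78125) = 0.0459 > 0, so the root lies in [2.78125, 2.8125]
h(2.796875) = -0.0256 < 0, so the root lies in [2.78125, 2.796875]

[2.78125, 2.796875]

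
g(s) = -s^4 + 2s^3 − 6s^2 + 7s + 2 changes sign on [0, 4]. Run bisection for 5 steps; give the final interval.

g(2) = -8 < 0, so the root lies in [0, 2]
g(1) = 4 > 0, so the root lies in [1, 2]
g(1.5) = 0.6875 > 0, so the root lies in [1.5, 2]
g(1.75) = -2.7852 < 0, so the root lies in [1.5, 1.75]
g(1.625) = -0.8596 < 0, so the root lies in [1.5, 1.625]

[1.5, 1.625]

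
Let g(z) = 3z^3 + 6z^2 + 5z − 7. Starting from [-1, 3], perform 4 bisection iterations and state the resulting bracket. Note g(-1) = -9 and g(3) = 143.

midpoint 1: g = 7 > 0 → [-1, 1]
midpoint 0: g = -7 < 0 → [0, 1]
midpoint 0.5: g = -2.625 < 0 → [0.5, 1]
midpoint 0.75: g = 1.3906 > 0 → [0.5, 0.75]

[0.5, 0.75]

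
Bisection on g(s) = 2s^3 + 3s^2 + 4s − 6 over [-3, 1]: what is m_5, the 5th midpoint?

0.875

m = -1, g(m) = -9 (−); new bracket [-1, 1]
m = 0, g(m) = -6 (−); new bracket [0, 1]
m = 0.5, g(m) = -3 (−); new bracket [0.5, 1]
m = 0.75, g(m) = -0.4688 (−); new bracket [0.75, 1]
m = 0.875, g(m) = 1.1367 (+); new bracket [0.75, 0.875]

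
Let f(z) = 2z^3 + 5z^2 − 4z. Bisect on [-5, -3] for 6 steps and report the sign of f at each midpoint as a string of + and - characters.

midpoint -4: f = -32 < 0 → [-4, -3]
midpoint -3.5: f = -10.5 < 0 → [-3.5, -3]
midpoint -3.25: f = -2.84375 < 0 → [-3.25, -3]
midpoint -3.125: f = 0.293 > 0 → [-3.25, -3.125]
midpoint -3.1875: f = -1.2202 < 0 → [-3.1875, -3.125]
midpoint -3.15625: f = -0.45 < 0 → [-3.15625, -3.125]

---+--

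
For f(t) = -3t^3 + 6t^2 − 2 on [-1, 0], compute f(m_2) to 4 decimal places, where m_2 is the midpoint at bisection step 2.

f(-0.5) = -0.125 < 0, so the root lies in [-1, -0.5]
f(-0.75) = 2.640625 > 0, so the root lies in [-0.75, -0.5]

2.6406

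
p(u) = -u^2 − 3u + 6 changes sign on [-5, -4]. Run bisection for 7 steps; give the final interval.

[-4.375, -4.3671875]

midpoint -4.5: p = -0.75 < 0 → [-4.5, -4]
midpoint -4.25: p = 0.6875 > 0 → [-4.5, -4.25]
midpoint -4.375: p = -0.015625 < 0 → [-4.375, -4.25]
midpoint -4.3125: p = 0.3398 > 0 → [-4.375, -4.3125]
midpoint -4.34375: p = 0.1631 > 0 → [-4.375, -4.34375]
midpoint -4.359375: p = 0.074 > 0 → [-4.375, -4.359375]
midpoint -4.3671875: p = 0.0292 > 0 → [-4.375, -4.3671875]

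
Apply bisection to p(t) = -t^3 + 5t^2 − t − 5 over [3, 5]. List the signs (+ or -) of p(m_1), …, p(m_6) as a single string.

++---+

t = 4 gives p = 7, positive; keep [4, 5]
t = 4.5 gives p = 0.625, positive; keep [4.5, 5]
t = 4.75 gives p = -4.109375, negative; keep [4.5, 4.75]
t = 4.625 gives p = -1.6035, negative; keep [4.5, 4.625]
t = 4.5625 gives p = -0.4553, negative; keep [4.5, 4.5625]
t = 4.53125 gives p = 0.0932, positive; keep [4.53125, 4.5625]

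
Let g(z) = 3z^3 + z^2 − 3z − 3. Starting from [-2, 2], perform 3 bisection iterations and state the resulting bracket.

g(0) = -3 < 0, so the root lies in [0, 2]
g(1) = -2 < 0, so the root lies in [1, 2]
g(1.5) = 4.875 > 0, so the root lies in [1, 1.5]

[1, 1.5]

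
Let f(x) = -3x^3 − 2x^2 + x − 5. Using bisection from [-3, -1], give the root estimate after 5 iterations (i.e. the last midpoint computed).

m = -2, f(m) = 9 (+); new bracket [-2, -1]
m = -1.5, f(m) = -0.875 (−); new bracket [-2, -1.5]
m = -1.75, f(m) = 3.203125 (+); new bracket [-1.75, -1.5]
m = -1.625, f(m) = 0.9668 (+); new bracket [-1.625, -1.5]
m = -1.5625, f(m) = -0.0012 (−); new bracket [-1.625, -1.5625]

-1.5625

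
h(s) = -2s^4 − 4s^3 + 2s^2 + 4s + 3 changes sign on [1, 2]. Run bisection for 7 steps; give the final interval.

[1.1796875, 1.1875]

h(1.5) = -10.125 < 0, so the root lies in [1, 1.5]
h(1.25) = -1.570312 < 0, so the root lies in [1, 1.25]
h(1.125) = 1.132324 > 0, so the root lies in [1.125, 1.25]
h(1.1875) = -0.105 < 0, so the root lies in [1.125, 1.1875]
h(1.15625) = 0.5409 > 0, so the root lies in [1.15625, 1.1875]
h(1.171875) = 0.2249 > 0, so the root lies in [1.171875, 1.1875]
h(1.1796875) = 0.0617 > 0, so the root lies in [1.1796875, 1.1875]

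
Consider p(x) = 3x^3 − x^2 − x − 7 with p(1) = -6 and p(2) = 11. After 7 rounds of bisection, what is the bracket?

p(1.5) = -0.625 < 0, so the root lies in [1.5, 2]
p(1.75) = 4.265625 > 0, so the root lies in [1.5, 1.75]
p(1.625) = 1.607422 > 0, so the root lies in [1.5, 1.625]
p(1.5625) = 0.4402 > 0, so the root lies in [1.5, 1.5625]
p(1.53125) = -0.1049 < 0, so the root lies in [1.53125, 1.5625]
p(1.546875) = 0.1645 > 0, so the root lies in [1.53125, 1.546875]
p(1.5390625) = 0.029 > 0, so the root lies in [1.53125, 1.5390625]

[1.53125, 1.5390625]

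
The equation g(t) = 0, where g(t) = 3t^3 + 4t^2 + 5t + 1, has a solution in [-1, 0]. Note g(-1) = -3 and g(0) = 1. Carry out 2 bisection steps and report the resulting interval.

[-0.25, 0]

t = -0.5 gives g = -0.875, negative; keep [-0.5, 0]
t = -0.25 gives g = -0.046875, negative; keep [-0.25, 0]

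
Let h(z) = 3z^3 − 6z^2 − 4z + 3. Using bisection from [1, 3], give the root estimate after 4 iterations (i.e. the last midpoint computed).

2.375

m = 2, h(m) = -5 (−); new bracket [2, 3]
m = 2.5, h(m) = 2.375 (+); new bracket [2, 2.5]
m = 2.25, h(m) = -2.203125 (−); new bracket [2.25, 2.5]
m = 2.375, h(m) = -0.1543 (−); new bracket [2.375, 2.5]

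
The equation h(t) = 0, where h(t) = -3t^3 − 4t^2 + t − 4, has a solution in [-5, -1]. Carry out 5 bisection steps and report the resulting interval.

t = -3 gives h = 38, positive; keep [-3, -1]
t = -2 gives h = 2, positive; keep [-2, -1]
t = -1.5 gives h = -4.375, negative; keep [-2, -1.5]
t = -1.75 gives h = -1.9219, negative; keep [-2, -1.75]
t = -1.875 gives h = -0.1621, negative; keep [-2, -1.875]

[-2, -1.875]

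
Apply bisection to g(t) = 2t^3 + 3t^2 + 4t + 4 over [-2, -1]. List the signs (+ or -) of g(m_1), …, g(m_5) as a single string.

midpoint -1.5: g = -2 < 0 → [-1.5, -1]
midpoint -1.25: g = -0.21875 < 0 → [-1.25, -1]
midpoint -1.125: g = 0.449219 > 0 → [-1.25, -1.125]
midpoint -1.1875: g = 0.1313 > 0 → [-1.25, -1.1875]
midpoint -1.21875: g = -0.0395 < 0 → [-1.21875, -1.1875]

--++-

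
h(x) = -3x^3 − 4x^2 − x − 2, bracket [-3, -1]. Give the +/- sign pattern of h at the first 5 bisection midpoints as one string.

m = -2, h(m) = 8 (+); new bracket [-2, -1]
m = -1.5, h(m) = 0.625 (+); new bracket [-1.5, -1]
m = -1.25, h(m) = -1.140625 (−); new bracket [-1.5, -1.25]
m = -1.375, h(m) = -0.3887 (−); new bracket [-1.5, -1.375]
m = -1.4375, h(m) = 0.0833 (+); new bracket [-1.4375, -1.375]

++--+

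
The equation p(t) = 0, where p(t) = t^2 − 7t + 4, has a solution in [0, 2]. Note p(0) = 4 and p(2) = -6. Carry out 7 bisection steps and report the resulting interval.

p(1) = -2 < 0, so the root lies in [0, 1]
p(0.5) = 0.75 > 0, so the root lies in [0.5, 1]
p(0.75) = -0.6875 < 0, so the root lies in [0.5, 0.75]
p(0.625) = 0.0156 > 0, so the root lies in [0.625, 0.75]
p(0.6875) = -0.3398 < 0, so the root lies in [0.625, 0.6875]
p(0.65625) = -0.1631 < 0, so the root lies in [0.625, 0.65625]
p(0.640625) = -0.074 < 0, so the root lies in [0.625, 0.640625]

[0.625, 0.640625]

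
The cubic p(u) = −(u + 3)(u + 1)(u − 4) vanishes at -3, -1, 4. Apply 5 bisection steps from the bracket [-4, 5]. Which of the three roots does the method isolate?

4

p(0.5) = 18.375 > 0, so the root lies in [0.5, 5]
p(2.75) = 26.953125 > 0, so the root lies in [2.75, 5]
p(3.875) = 4.189453 > 0, so the root lies in [3.875, 5]
p(4.4375) = -17.6931 < 0, so the root lies in [3.875, 4.4375]
p(4.15625) = -5.7655 < 0, so the root lies in [3.875, 4.15625]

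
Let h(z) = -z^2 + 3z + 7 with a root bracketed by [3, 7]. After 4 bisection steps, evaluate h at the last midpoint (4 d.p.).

midpoint 5: h = -3 < 0 → [3, 5]
midpoint 4: h = 3 > 0 → [4, 5]
midpoint 4.5: h = 0.25 > 0 → [4.5, 5]
midpoint 4.75: h = -1.3125 < 0 → [4.5, 4.75]

-1.3125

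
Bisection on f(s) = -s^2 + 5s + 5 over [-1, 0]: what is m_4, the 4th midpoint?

-0.8125

s = -0.5 gives f = 2.25, positive; keep [-1, -0.5]
s = -0.75 gives f = 0.6875, positive; keep [-1, -0.75]
s = -0.875 gives f = -0.140625, negative; keep [-0.875, -0.75]
s = -0.8125 gives f = 0.2773, positive; keep [-0.875, -0.8125]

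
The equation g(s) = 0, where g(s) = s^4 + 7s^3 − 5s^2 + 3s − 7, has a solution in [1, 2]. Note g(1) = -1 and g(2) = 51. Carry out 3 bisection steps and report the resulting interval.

midpoint 1.5: g = 14.9375 > 0 → [1, 1.5]
midpoint 1.25: g = 5.050781 > 0 → [1, 1.25]
midpoint 1.125: g = 1.615479 > 0 → [1, 1.125]

[1, 1.125]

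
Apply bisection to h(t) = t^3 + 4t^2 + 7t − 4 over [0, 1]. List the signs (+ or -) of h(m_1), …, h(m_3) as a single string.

+--

midpoint 0.5: h = 0.625 > 0 → [0, 0.5]
midpoint 0.25: h = -1.984375 < 0 → [0.25, 0.5]
midpoint 0.375: h = -0.759766 < 0 → [0.375, 0.5]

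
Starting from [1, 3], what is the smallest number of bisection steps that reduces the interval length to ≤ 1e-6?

21

Width after n steps is 2/2^n. Need 2^n ≥ 2/1e-6 = 2000000.
2^20 = 1048576 < 2000000 ≤ 2^21 = 2097152, so n = 21.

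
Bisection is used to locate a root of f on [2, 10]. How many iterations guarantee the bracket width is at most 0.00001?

20

Width after n steps is 8/2^n. Need 2^n ≥ 8/0.00001 = 800000.
2^19 = 524288 < 800000 ≤ 2^20 = 1048576, so n = 20.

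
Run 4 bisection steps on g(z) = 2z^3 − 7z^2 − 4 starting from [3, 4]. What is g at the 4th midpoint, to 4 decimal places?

m = 3.5, g(m) = -4 (−); new bracket [3.5, 4]
m = 3.75, g(m) = 3.03125 (+); new bracket [3.5, 3.75]
m = 3.625, g(m) = -0.714844 (−); new bracket [3.625, 3.75]
m = 3.6875, g(m) = 1.0991 (+); new bracket [3.625, 3.6875]

1.0991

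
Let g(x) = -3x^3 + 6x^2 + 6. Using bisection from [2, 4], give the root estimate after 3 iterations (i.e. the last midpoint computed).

2.25

g(3) = -21 < 0, so the root lies in [2, 3]
g(2.5) = -3.375 < 0, so the root lies in [2, 2.5]
g(2.25) = 2.203125 > 0, so the root lies in [2.25, 2.5]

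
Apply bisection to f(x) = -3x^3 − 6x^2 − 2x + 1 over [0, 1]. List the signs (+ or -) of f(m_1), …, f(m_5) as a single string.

x = 0.5 gives f = -1.875, negative; keep [0, 0.5]
x = 0.25 gives f = 0.078125, positive; keep [0.25, 0.5]
x = 0.375 gives f = -0.751953, negative; keep [0.25, 0.375]
x = 0.3125 gives f = -0.3025, negative; keep [0.25, 0.3125]
x = 0.28125 gives f = -0.1039, negative; keep [0.25, 0.28125]

-+---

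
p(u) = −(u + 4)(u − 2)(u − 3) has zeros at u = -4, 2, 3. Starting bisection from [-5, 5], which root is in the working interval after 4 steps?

u = 0 gives p = -24, negative; keep [-5, 0]
u = -2.5 gives p = -37.125, negative; keep [-5, -2.5]
u = -3.75 gives p = -9.703125, negative; keep [-5, -3.75]
u = -4.375 gives p = 17.6309, positive; keep [-4.375, -3.75]

-4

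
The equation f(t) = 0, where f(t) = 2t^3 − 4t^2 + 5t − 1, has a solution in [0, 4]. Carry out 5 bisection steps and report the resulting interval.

[0.125, 0.25]

m = 2, f(m) = 9 (+); new bracket [0, 2]
m = 1, f(m) = 2 (+); new bracket [0, 1]
m = 0.5, f(m) = 0.75 (+); new bracket [0, 0.5]
m = 0.25, f(m) = 0.0312 (+); new bracket [0, 0.25]
m = 0.125, f(m) = -0.4336 (−); new bracket [0.125, 0.25]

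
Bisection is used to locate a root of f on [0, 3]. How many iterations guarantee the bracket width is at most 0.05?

Width after n steps is 3/2^n. Need 2^n ≥ 3/0.05 = 60.
2^5 = 32 < 60 ≤ 2^6 = 64, so n = 6.

6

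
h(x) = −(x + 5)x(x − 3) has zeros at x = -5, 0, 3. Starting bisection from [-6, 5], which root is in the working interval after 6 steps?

midpoint -0.5: h = -7.875 < 0 → [-6, -0.5]
midpoint -3.25: h = -35.546875 < 0 → [-6, -3.25]
midpoint -4.625: h = -13.224609 < 0 → [-6, -4.625]
midpoint -5.3125: h = 13.8 > 0 → [-5.3125, -4.625]
midpoint -4.96875: h = -1.2373 < 0 → [-5.3125, -4.96875]
midpoint -5.140625: h = 5.8849 > 0 → [-5.140625, -4.96875]

-5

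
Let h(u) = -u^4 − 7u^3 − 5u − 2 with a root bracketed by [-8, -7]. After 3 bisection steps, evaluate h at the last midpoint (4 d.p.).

h(-7.5) = -175.4375 < 0, so the root lies in [-7.5, -7]
h(-7.25) = -61.019531 < 0, so the root lies in [-7.25, -7]
h(-7.125) = -11.588135 < 0, so the root lies in [-7.125, -7]

-11.5881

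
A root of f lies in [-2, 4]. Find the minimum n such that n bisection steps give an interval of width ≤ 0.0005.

14

Width after n steps is 6/2^n. Need 2^n ≥ 6/0.0005 = 12000.
2^13 = 8192 < 12000 ≤ 2^14 = 16384, so n = 14.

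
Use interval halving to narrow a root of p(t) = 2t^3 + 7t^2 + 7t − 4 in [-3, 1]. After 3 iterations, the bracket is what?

m = -1, p(m) = -6 (−); new bracket [-1, 1]
m = 0, p(m) = -4 (−); new bracket [0, 1]
m = 0.5, p(m) = 1.5 (+); new bracket [0, 0.5]

[0, 0.5]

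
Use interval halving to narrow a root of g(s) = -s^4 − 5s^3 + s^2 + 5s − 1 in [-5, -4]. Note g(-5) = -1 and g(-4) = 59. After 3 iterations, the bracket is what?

[-5, -4.875]

s = -4.5 gives g = 42.3125, positive; keep [-5, -4.5]
s = -4.75 gives g = 24.605469, positive; keep [-5, -4.75]
s = -4.875 gives g = 12.872803, positive; keep [-5, -4.875]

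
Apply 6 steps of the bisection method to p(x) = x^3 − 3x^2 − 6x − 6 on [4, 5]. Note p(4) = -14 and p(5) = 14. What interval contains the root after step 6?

[4.578125, 4.59375]

m = 4.5, p(m) = -2.625 (−); new bracket [4.5, 5]
m = 4.75, p(m) = 4.984375 (+); new bracket [4.5, 4.75]
m = 4.625, p(m) = 1.009766 (+); new bracket [4.5, 4.625]
m = 4.5625, p(m) = -0.8494 (−); new bracket [4.5625, 4.625]
m = 4.59375, p(m) = 0.0697 (+); new bracket [4.5625, 4.59375]
m = 4.578125, p(m) = -0.3925 (−); new bracket [4.578125, 4.59375]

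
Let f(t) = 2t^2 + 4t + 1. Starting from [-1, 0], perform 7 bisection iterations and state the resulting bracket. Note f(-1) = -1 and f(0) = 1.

midpoint -0.5: f = -0.5 < 0 → [-0.5, 0]
midpoint -0.25: f = 0.125 > 0 → [-0.5, -0.25]
midpoint -0.375: f = -0.21875 < 0 → [-0.375, -0.25]
midpoint -0.3125: f = -0.0547 < 0 → [-0.3125, -0.25]
midpoint -0.28125: f = 0.0332 > 0 → [-0.3125, -0.28125]
midpoint -0.296875: f = -0.0112 < 0 → [-0.296875, -0.28125]
midpoint -0.2890625: f = 0.0109 > 0 → [-0.296875, -0.2890625]

[-0.296875, -0.2890625]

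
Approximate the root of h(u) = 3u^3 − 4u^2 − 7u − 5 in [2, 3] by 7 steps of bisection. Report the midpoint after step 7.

2.5234375

midpoint 2.5: h = -0.625 < 0 → [2.5, 3]
midpoint 2.75: h = 7.890625 > 0 → [2.5, 2.75]
midpoint 2.625: h = 3.326172 > 0 → [2.5, 2.625]
midpoint 2.5625: h = 1.2761 > 0 → [2.5, 2.5625]
midpoint 2.53125: h = 0.3072 > 0 → [2.5, 2.53125]
midpoint 2.515625: h = -0.1634 < 0 → [2.515625, 2.53125]
midpoint 2.5234375: h = 0.0707 > 0 → [2.515625, 2.5234375]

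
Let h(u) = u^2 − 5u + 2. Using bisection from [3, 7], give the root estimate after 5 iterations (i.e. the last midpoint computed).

4.625

m = 5, h(m) = 2 (+); new bracket [3, 5]
m = 4, h(m) = -2 (−); new bracket [4, 5]
m = 4.5, h(m) = -0.25 (−); new bracket [4.5, 5]
m = 4.75, h(m) = 0.8125 (+); new bracket [4.5, 4.75]
m = 4.625, h(m) = 0.2656 (+); new bracket [4.5, 4.625]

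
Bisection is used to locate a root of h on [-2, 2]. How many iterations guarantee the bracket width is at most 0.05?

Width after n steps is 4/2^n. Need 2^n ≥ 4/0.05 = 80.
2^6 = 64 < 80 ≤ 2^7 = 128, so n = 7.

7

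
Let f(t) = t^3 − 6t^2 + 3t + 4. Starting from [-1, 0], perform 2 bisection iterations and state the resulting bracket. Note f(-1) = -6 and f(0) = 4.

[-0.75, -0.5]

midpoint -0.5: f = 0.875 > 0 → [-1, -0.5]
midpoint -0.75: f = -2.046875 < 0 → [-0.75, -0.5]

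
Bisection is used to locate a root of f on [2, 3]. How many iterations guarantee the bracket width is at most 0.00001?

17

Width after n steps is 1/2^n. Need 2^n ≥ 1/0.00001 = 100000.
2^16 = 65536 < 100000 ≤ 2^17 = 131072, so n = 17.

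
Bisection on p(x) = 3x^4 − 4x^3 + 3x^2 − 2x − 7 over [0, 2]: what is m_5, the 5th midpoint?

midpoint 1: p = -7 < 0 → [1, 2]
midpoint 1.5: p = -1.5625 < 0 → [1.5, 2]
midpoint 1.75: p = 5.386719 > 0 → [1.5, 1.75]
midpoint 1.625: p = 1.4265 > 0 → [1.5, 1.625]
midpoint 1.5625: p = -0.1782 < 0 → [1.5625, 1.625]

1.5625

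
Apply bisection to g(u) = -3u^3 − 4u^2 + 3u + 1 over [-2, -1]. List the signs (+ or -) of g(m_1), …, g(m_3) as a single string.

--+

g(-1.5) = -2.375 < 0, so the root lies in [-2, -1.5]
g(-1.75) = -0.421875 < 0, so the root lies in [-2, -1.75]
g(-1.875) = 1.087891 > 0, so the root lies in [-1.875, -1.75]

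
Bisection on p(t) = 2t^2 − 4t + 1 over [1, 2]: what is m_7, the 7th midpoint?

m = 1.5, p(m) = -0.5 (−); new bracket [1.5, 2]
m = 1.75, p(m) = 0.125 (+); new bracket [1.5, 1.75]
m = 1.625, p(m) = -0.21875 (−); new bracket [1.625, 1.75]
m = 1.6875, p(m) = -0.0547 (−); new bracket [1.6875, 1.75]
m = 1.71875, p(m) = 0.0332 (+); new bracket [1.6875, 1.71875]
m = 1.703125, p(m) = -0.0112 (−); new bracket [1.703125, 1.71875]
m = 1.7109375, p(m) = 0.0109 (+); new bracket [1.703125, 1.7109375]

1.7109375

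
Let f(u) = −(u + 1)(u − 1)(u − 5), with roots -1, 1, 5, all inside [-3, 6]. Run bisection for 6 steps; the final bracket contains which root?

f(1.5) = 4.375 > 0, so the root lies in [1.5, 6]
f(3.75) = 16.328125 > 0, so the root lies in [3.75, 6]
f(4.875) = 2.845703 > 0, so the root lies in [4.875, 6]
f(5.4375) = -12.4978 < 0, so the root lies in [4.875, 5.4375]
f(5.15625) = -3.998 < 0, so the root lies in [4.875, 5.15625]
f(5.015625) = -0.3774 < 0, so the root lies in [4.875, 5.015625]

5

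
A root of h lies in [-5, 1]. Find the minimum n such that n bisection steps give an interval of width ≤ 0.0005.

Width after n steps is 6/2^n. Need 2^n ≥ 6/0.0005 = 12000.
2^13 = 8192 < 12000 ≤ 2^14 = 16384, so n = 14.

14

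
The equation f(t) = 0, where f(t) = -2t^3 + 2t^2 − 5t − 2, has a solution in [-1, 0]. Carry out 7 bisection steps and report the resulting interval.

midpoint -0.5: f = 1.25 > 0 → [-0.5, 0]
midpoint -0.25: f = -0.59375 < 0 → [-0.5, -0.25]
midpoint -0.375: f = 0.261719 > 0 → [-0.375, -0.25]
midpoint -0.3125: f = -0.1812 < 0 → [-0.375, -0.3125]
midpoint -0.34375: f = 0.0363 > 0 → [-0.34375, -0.3125]
midpoint -0.328125: f = -0.0734 < 0 → [-0.34375, -0.328125]
midpoint -0.3359375: f = -0.0188 < 0 → [-0.34375, -0.3359375]

[-0.34375, -0.3359375]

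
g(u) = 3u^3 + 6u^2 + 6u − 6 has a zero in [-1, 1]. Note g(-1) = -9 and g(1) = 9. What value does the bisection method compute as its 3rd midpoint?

0.75

g(0) = -6 < 0, so the root lies in [0, 1]
g(0.5) = -1.125 < 0, so the root lies in [0.5, 1]
g(0.75) = 3.140625 > 0, so the root lies in [0.5, 0.75]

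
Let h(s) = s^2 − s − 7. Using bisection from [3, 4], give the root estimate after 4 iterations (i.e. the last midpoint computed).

h(3.5) = 1.75 > 0, so the root lies in [3, 3.5]
h(3.25) = 0.3125 > 0, so the root lies in [3, 3.25]
h(3.125) = -0.359375 < 0, so the root lies in [3.125, 3.25]
h(3.1875) = -0.0273 < 0, so the root lies in [3.1875, 3.25]

3.1875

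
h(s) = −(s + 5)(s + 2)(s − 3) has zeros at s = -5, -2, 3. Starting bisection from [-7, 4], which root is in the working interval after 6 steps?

3

h(-1.5) = 7.875 > 0, so the root lies in [-1.5, 4]
h(1.25) = 35.546875 > 0, so the root lies in [1.25, 4]
h(2.625) = 13.224609 > 0, so the root lies in [2.625, 4]
h(3.3125) = -13.8 < 0, so the root lies in [2.625, 3.3125]
h(2.96875) = 1.2373 > 0, so the root lies in [2.96875, 3.3125]
h(3.140625) = -5.8849 < 0, so the root lies in [2.96875, 3.140625]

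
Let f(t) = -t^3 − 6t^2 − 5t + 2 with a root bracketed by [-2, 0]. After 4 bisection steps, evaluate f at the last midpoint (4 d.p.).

m = -1, f(m) = 2 (+); new bracket [-2, -1]
m = -1.5, f(m) = -0.625 (−); new bracket [-1.5, -1]
m = -1.25, f(m) = 0.828125 (+); new bracket [-1.5, -1.25]
m = -1.375, f(m) = 0.1309 (+); new bracket [-1.5, -1.375]

0.1309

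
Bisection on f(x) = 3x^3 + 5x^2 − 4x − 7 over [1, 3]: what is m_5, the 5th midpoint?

1.1875

f(2) = 29 > 0, so the root lies in [1, 2]
f(1.5) = 8.375 > 0, so the root lies in [1, 1.5]
f(1.25) = 1.671875 > 0, so the root lies in [1, 1.25]
f(1.125) = -0.9004 < 0, so the root lies in [1.125, 1.25]
f(1.1875) = 0.3245 > 0, so the root lies in [1.125, 1.1875]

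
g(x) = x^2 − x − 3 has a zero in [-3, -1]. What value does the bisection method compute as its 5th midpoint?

m = -2, g(m) = 3 (+); new bracket [-2, -1]
m = -1.5, g(m) = 0.75 (+); new bracket [-1.5, -1]
m = -1.25, g(m) = -0.1875 (−); new bracket [-1.5, -1.25]
m = -1.375, g(m) = 0.2656 (+); new bracket [-1.375, -1.25]
m = -1.3125, g(m) = 0.0352 (+); new bracket [-1.3125, -1.25]

-1.3125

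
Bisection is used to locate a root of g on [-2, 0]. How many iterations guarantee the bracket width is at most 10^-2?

Width after n steps is 2/2^n. Need 2^n ≥ 2/10^-2 = 200.
2^7 = 128 < 200 ≤ 2^8 = 256, so n = 8.

8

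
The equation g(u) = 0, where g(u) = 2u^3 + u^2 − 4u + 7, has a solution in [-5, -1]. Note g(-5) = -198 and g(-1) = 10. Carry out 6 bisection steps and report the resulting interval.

u = -3 gives g = -26, negative; keep [-3, -1]
u = -2 gives g = 3, positive; keep [-3, -2]
u = -2.5 gives g = -8, negative; keep [-2.5, -2]
u = -2.25 gives g = -1.7188, negative; keep [-2.25, -2]
u = -2.125 gives g = 0.8242, positive; keep [-2.25, -2.125]
u = -2.1875 gives g = -0.3999, negative; keep [-2.1875, -2.125]

[-2.1875, -2.125]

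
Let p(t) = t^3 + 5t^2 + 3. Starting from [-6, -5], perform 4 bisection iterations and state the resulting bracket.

[-5.125, -5.0625]

t = -5.5 gives p = -12.125, negative; keep [-5.5, -5]
t = -5.25 gives p = -3.890625, negative; keep [-5.25, -5]
t = -5.125 gives p = -0.283203, negative; keep [-5.125, -5]
t = -5.0625 gives p = 1.3982, positive; keep [-5.125, -5.0625]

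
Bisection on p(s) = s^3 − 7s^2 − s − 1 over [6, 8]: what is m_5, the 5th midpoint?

7.1875

m = 7, p(m) = -8 (−); new bracket [7, 8]
m = 7.5, p(m) = 19.625 (+); new bracket [7, 7.5]
m = 7.25, p(m) = 4.890625 (+); new bracket [7, 7.25]
m = 7.125, p(m) = -1.7793 (−); new bracket [7.125, 7.25]
m = 7.1875, p(m) = 1.4988 (+); new bracket [7.125, 7.1875]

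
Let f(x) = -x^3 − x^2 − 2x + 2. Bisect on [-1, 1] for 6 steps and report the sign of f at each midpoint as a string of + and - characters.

++-+--

x = 0 gives f = 2, positive; keep [0, 1]
x = 0.5 gives f = 0.625, positive; keep [0.5, 1]
x = 0.75 gives f = -0.484375, negative; keep [0.5, 0.75]
x = 0.625 gives f = 0.1152, positive; keep [0.625, 0.75]
x = 0.6875 gives f = -0.1726, negative; keep [0.625, 0.6875]
x = 0.65625 gives f = -0.0258, negative; keep [0.625, 0.65625]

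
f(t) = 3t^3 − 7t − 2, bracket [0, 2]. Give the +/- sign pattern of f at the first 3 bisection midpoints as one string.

--+

f(1) = -6 < 0, so the root lies in [1, 2]
f(1.5) = -2.375 < 0, so the root lies in [1.5, 2]
f(1.75) = 1.828125 > 0, so the root lies in [1.5, 1.75]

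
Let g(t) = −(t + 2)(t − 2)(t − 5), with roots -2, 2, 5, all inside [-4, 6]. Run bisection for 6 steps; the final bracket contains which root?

t = 1 gives g = -12, negative; keep [-4, 1]
t = -1.5 gives g = -11.375, negative; keep [-4, -1.5]
t = -2.75 gives g = 27.609375, positive; keep [-2.75, -1.5]
t = -2.125 gives g = 3.6738, positive; keep [-2.125, -1.5]
t = -1.8125 gives g = -4.8699, negative; keep [-2.125, -1.8125]
t = -1.96875 gives g = -0.8643, negative; keep [-2.125, -1.96875]

-2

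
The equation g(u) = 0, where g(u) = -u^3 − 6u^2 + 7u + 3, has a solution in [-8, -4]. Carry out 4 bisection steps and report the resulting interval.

u = -6 gives g = -39, negative; keep [-8, -6]
u = -7 gives g = 3, positive; keep [-7, -6]
u = -6.5 gives g = -21.375, negative; keep [-7, -6.5]
u = -6.75 gives g = -10.0781, negative; keep [-7, -6.75]

[-7, -6.75]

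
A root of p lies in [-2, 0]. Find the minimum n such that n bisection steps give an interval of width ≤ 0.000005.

19

Width after n steps is 2/2^n. Need 2^n ≥ 2/0.000005 = 400000.
2^18 = 262144 < 400000 ≤ 2^19 = 524288, so n = 19.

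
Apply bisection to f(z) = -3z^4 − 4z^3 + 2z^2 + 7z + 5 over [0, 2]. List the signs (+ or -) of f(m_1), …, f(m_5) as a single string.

m = 1, f(m) = 7 (+); new bracket [1, 2]
m = 1.5, f(m) = -8.6875 (−); new bracket [1, 1.5]
m = 1.25, f(m) = 1.738281 (+); new bracket [1.25, 1.5]
m = 1.375, f(m) = -2.7156 (−); new bracket [1.25, 1.375]
m = 1.3125, f(m) = -0.3138 (−); new bracket [1.25, 1.3125]

+-+--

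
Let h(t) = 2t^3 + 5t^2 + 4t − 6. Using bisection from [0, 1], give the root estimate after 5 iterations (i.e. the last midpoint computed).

0.71875

t = 0.5 gives h = -2.5, negative; keep [0.5, 1]
t = 0.75 gives h = 0.65625, positive; keep [0.5, 0.75]
t = 0.625 gives h = -1.058594, negative; keep [0.625, 0.75]
t = 0.6875 gives h = -0.2368, negative; keep [0.6875, 0.75]
t = 0.71875 gives h = 0.2006, positive; keep [0.6875, 0.71875]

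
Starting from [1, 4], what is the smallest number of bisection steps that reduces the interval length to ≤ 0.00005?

16

Width after n steps is 3/2^n. Need 2^n ≥ 3/0.00005 = 60000.
2^15 = 32768 < 60000 ≤ 2^16 = 65536, so n = 16.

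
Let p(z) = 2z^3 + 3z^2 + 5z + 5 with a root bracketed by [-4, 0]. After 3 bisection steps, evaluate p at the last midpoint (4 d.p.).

p(-2) = -9 < 0, so the root lies in [-2, 0]
p(-1) = 1 > 0, so the root lies in [-2, -1]
p(-1.5) = -2.5 < 0, so the root lies in [-1.5, -1]

-2.5000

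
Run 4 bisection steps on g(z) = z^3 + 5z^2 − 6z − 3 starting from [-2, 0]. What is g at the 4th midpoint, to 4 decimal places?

g(-1) = 7 > 0, so the root lies in [-1, 0]
g(-0.5) = 1.125 > 0, so the root lies in [-0.5, 0]
g(-0.25) = -1.203125 < 0, so the root lies in [-0.5, -0.25]
g(-0.375) = -0.0996 < 0, so the root lies in [-0.5, -0.375]

-0.0996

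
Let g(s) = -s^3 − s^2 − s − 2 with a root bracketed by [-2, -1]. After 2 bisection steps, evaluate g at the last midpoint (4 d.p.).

-0.3594

g(-1.5) = 0.625 > 0, so the root lies in [-1.5, -1]
g(-1.25) = -0.359375 < 0, so the root lies in [-1.5, -1.25]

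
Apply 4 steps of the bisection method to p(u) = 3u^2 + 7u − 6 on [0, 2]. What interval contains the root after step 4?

[0.625, 0.75]

u = 1 gives p = 4, positive; keep [0, 1]
u = 0.5 gives p = -1.75, negative; keep [0.5, 1]
u = 0.75 gives p = 0.9375, positive; keep [0.5, 0.75]
u = 0.625 gives p = -0.4531, negative; keep [0.625, 0.75]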